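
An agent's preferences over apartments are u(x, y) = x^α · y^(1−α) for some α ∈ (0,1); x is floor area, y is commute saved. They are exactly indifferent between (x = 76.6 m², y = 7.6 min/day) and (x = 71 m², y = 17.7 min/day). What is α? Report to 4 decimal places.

Set the two utilities equal: 76.6^α·7.6^(1−α) = 71^α·17.7^(1−α).
Rearrange to (76.6/71)^α = (17.7/7.6)^(1−α) and take logs: α·0.0759172 = (1−α)·0.8454164.
So α/(1−α) = (0.8454164)/(0.0759172) = 11.1360324, and α = 11.1360324/12.1360324 ≈ 0.9176.

α ≈ 0.9176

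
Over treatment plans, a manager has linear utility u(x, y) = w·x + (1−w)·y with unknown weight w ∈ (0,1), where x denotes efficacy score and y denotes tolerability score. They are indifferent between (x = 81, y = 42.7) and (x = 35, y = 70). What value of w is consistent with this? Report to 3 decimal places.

u(81,42.7) = u(35,70) means w·81 + (1−w)·42.7 = w·35 + (1−w)·70.
w·(81−35) = (1−w)·(70−42.7), i.e. w·46 = (1−w)·27.3.
So w/(1−w) = 27.3/46 = 0.5935, giving w = 27.3/(46+27.3) = 0.372.

w = 0.372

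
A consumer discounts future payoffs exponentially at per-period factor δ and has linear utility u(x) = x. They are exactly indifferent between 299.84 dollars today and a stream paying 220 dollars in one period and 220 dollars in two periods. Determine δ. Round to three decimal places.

Present value of the stream is 220·δ + 220·δ². Indifference gives 220δ + 220δ² = 299.84.
So 220δ² + 220δ − 299.84 = 0.
The positive root is δ = [−220 + √(220² + 4·220·299.84)] / (2·220) = (−220 + 558.802)/440 ≈ 0.770.

δ ≈ 0.770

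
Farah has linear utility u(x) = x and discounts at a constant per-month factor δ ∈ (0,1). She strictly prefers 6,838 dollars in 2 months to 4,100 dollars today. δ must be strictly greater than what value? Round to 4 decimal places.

δ > 0.7743

Comparing present values: 4100 < δ^2·6838.
Hence δ^2 > 4100/6838 = 0.59959, and x ↦ x^(1/2) is increasing on (0,∞).
δ > (4100/6838)^(1/2) ≈ 0.7743.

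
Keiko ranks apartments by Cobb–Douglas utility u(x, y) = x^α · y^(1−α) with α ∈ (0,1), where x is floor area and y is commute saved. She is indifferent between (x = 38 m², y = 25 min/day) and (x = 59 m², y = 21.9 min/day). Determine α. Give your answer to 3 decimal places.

α ≈ 0.231

The Cobb–Douglas utilities coincide, so 38^α·25^(1−α) = 59^α·21.9^(1−α).
Rearrange to (38/59)^α = (21.9/25)^(1−α) and take logs: α·-0.439951 = (1−α)·-0.132389.
With A = -0.439951 and B = -0.132389: α·A = (1−α)·B, so α = B/(A+B) = -0.132389/-0.572340 ≈ 0.231.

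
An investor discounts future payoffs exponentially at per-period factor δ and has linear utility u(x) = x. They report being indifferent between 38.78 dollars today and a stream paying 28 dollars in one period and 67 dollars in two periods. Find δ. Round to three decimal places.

The stream is worth 28δ + 67δ² today, so 28δ + 67δ² = 38.78.
Rearranged: 67δ² + 28δ − 38.78 = 0.
The positive root is δ = [−28 + √(28² + 4·67·38.78)] / (2·67) = (−28 + 105.722)/134 ≈ 0.580.

δ ≈ 0.580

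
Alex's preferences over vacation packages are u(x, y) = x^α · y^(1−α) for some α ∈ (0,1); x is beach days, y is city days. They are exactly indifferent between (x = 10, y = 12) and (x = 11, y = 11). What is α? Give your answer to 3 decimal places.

Set the two utilities equal: 10^α·12^(1−α) = 11^α·11^(1−α).
(10/11)^α = (11/12)^(1−α); take logs: α·ln(10/11) = (1−α)·ln(11/12), i.e. α·-0.095310 = (1−α)·-0.087011.
So α/(1−α) = (-0.087011)/(-0.095310) = 0.912926, and α = 0.912926/1.912926 ≈ 0.477.

α ≈ 0.477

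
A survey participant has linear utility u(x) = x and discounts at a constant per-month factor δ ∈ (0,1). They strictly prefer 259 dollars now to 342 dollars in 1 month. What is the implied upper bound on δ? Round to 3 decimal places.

The preference means 259 > δ·342.
So δ < 259/342 = 0.75731.

δ < 0.757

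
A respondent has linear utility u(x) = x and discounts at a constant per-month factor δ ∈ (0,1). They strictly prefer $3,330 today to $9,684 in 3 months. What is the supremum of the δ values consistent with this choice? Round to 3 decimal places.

Under u(x) = x this choice says 3330 > δ^3·9684.
Hence δ^3 < 3330/9684 = 0.34387, and x ↦ x^(1/3) is increasing on (0,∞).
δ < (3330/9684)^(1/3) ≈ 0.701.

δ < 0.701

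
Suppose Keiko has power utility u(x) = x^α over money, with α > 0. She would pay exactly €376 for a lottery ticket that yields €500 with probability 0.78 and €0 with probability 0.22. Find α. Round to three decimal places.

α ≈ 0.872

Since u(0) = 0, the lottery's EU is 0.78·500^α.
Equating: 376^α = 0.78·500^α, i.e. 0.7520^α = 0.78.
Taking logs: α·ln(376/500) = ln(0.78), so α = -0.248461 / -0.285019 ≈ 0.872.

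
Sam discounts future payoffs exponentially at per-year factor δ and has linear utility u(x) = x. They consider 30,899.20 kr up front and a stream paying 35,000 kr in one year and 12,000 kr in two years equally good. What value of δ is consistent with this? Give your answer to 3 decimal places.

Equating present values: 30899.20 = 35000δ + 12000δ².
So 12000δ² + 35000δ − 30899.20 = 0.
The positive root is δ = [−35000 + √(35000² + 4·12000·30899.20)] / (2·12000) = (−35000 + 52040.000)/24000 ≈ 0.710.

δ ≈ 0.710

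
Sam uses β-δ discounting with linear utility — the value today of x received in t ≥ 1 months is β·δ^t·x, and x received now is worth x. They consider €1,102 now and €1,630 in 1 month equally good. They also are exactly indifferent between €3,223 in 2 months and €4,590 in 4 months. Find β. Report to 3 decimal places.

β ≈ 0.807

Both payoffs in the second observation are in the future, so β drops out: δ^2·3223 = δ^4·4590 ⇒ δ^2 = 3223/4590 = 0.70218, so δ = 0.83796.
Substituting δ into 1102 = β·δ·1630: β = 1102/(1365.876) ≈ 0.807.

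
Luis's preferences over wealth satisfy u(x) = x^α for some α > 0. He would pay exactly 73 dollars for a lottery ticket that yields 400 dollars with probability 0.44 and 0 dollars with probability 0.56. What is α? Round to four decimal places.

EU(lottery) = 0.44·400^α + 0.56·0 = 0.44·400^α.
Setting u(73) equal to that: 73^α = 0.44·400^α ⇒ (73/400)^α = 0.44.
Take logs: α = ln 0.44 / ln(73/400) ≈ 0.482644.

α ≈ 0.4826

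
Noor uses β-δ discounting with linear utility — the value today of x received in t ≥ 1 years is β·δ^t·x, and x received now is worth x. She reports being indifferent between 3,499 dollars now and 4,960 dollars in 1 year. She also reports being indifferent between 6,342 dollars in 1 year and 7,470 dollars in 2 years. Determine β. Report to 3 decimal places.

From the later pair, β·δ^1·6342 = β·δ^2·7470; dividing through, δ = 6342/7470 = 0.84900.
Substituting δ into 3499 = β·δ·4960: β = 3499/(4211.020) ≈ 0.831.

β ≈ 0.831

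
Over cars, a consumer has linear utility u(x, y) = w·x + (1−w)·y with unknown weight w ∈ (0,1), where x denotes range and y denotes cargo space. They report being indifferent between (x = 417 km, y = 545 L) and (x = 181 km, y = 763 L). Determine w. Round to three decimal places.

Equating utilities: w·417 + (1−w)·545 = w·181 + (1−w)·763.
w·(417−181) = (1−w)·(763−545), i.e. w·236 = (1−w)·218.
So w/(1−w) = 218/236 = 0.9237, giving w = 218/(236+218) = 0.480.

w = 0.480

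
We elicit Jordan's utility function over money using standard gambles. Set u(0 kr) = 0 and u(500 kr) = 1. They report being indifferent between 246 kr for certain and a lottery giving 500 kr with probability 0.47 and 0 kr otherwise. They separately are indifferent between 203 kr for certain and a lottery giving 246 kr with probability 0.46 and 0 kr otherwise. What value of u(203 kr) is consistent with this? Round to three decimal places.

0.216

The first gamble pins u(246 kr): it must equal 0.47·1 + 0.53·0 = 0.47.
The second indifference gives u(203 kr) = 0.46·u(246 kr) + 0.54·u(0 kr) = 0.46·0.47 + 0.54·0.00 = 0.2162.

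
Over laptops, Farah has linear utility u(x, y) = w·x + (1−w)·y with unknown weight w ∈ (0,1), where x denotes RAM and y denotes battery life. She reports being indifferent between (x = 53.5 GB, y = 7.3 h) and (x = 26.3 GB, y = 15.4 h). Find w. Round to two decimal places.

w = 0.23

u(53.5,7.3) = u(26.3,15.4) means w·53.5 + (1−w)·7.3 = w·26.3 + (1−w)·15.4.
w·(53.5−26.3) = (1−w)·(15.4−7.3), i.e. w·27.2 = (1−w)·8.1.
Hence w = 8.1/(27.2+8.1) = 8.1/35.3 = 0.23.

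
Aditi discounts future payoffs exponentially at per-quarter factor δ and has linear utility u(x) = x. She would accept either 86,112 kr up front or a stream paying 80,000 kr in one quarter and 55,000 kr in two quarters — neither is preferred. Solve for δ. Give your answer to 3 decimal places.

δ ≈ 0.720

Equating present values: 86112 = 80000δ + 55000δ².
Rearranged: 55000δ² + 80000δ − 86112 = 0.
The positive root is δ = [−80000 + √(80000² + 4·55000·86112)] / (2·55000) = (−80000 + 159200.000)/110000 ≈ 0.720.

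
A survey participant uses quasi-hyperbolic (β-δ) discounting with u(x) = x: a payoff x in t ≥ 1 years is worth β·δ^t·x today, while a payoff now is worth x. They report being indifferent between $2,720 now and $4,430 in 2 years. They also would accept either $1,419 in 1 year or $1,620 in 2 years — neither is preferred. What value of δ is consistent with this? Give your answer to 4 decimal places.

δ ≈ 0.8759

Both payoffs in the second observation are in the future, so β drops out: δ^1·1419 = δ^2·1620 ⇒ δ = 1419/1620 = 0.87593.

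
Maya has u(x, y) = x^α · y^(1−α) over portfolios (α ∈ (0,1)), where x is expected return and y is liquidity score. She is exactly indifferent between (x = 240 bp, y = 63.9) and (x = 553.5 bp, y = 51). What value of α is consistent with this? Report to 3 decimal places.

The Cobb–Douglas utilities coincide, so 240^α·63.9^(1−α) = 553.5^α·51^(1−α).
Rearrange to (240/553.5)^α = (51/63.9)^(1−α) and take logs: α·-0.835623 = (1−α)·-0.225494.
So α/(1−α) = (-0.225494)/(-0.835623) = 0.269851, and α = 0.269851/1.269851 ≈ 0.213.

α ≈ 0.213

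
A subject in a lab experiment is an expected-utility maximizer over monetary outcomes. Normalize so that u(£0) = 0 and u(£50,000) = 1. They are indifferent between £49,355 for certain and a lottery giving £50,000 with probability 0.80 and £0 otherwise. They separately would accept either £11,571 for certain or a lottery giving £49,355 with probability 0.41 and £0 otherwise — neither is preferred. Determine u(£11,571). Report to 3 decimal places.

From the first indifference, u(£49,355) = 0.80·u(£50,000) + 0.20·u(£0) = 0.80·1 + 0.20·0 = 0.80.
Then u(£11,571) = 0.41·u(£49,355) + 0.59·u(£0) = 0.41·0.80 + 0.59·0.00 = 0.3280.

0.328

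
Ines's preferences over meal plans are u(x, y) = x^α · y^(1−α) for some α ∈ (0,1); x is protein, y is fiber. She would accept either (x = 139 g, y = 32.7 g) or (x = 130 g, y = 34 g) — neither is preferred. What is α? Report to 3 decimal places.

α ≈ 0.368

The Cobb–Douglas utilities coincide, so 139^α·32.7^(1−α) = 130^α·34^(1−α).
Taking logs: α·ln 139 + (1−α)·ln 32.7 = α·ln 130 + (1−α)·ln 34, i.e. α·0.066939 = (1−α)·0.038985.
Thus α·(0.105924) = 0.038985, so α = 0.038985/0.105924 ≈ 0.368.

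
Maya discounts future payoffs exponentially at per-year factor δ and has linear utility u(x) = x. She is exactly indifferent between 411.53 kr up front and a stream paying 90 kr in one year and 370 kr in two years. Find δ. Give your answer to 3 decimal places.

The stream is worth 90δ + 370δ² today, so 90δ + 370δ² = 411.53.
So 370δ² + 90δ − 411.53 = 0.
The positive root is δ = [−90 + √(90² + 4·370·411.53)] / (2·370) = (−90 + 785.598)/740 ≈ 0.940.

δ ≈ 0.940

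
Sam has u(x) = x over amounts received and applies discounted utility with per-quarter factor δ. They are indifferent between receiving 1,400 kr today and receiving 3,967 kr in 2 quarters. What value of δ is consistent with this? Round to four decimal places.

δ ≈ 0.5941

Equating discounted utilities: u(1400) = δ^2·u(3967) ⇒ δ^2 = u(1400)/u(3967).
With u(x) = x: δ^2 = 1400/3967 = 0.35291.
Hence δ = (0.35291)^(1/2) = 0.594064.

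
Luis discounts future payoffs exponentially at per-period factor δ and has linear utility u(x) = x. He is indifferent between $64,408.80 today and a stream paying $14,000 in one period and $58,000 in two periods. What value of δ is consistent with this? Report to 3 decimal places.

Equating present values: 64408.80 = 14000δ + 58000δ².
So 58000δ² + 14000δ − 64408.80 = 0.
δ = (−14000 + √(14000² + 4·58000·64408.80)) / (2·58000) = (−14000 + √15138841600.00) / 116000 ≈ 0.940.

δ ≈ 0.940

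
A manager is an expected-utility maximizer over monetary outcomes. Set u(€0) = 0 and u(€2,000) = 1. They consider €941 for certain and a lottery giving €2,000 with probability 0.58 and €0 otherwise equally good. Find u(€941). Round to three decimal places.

The indifference gives u(€941) = 0.58·u(€2,000) + 0.42·u(€0) = 0.58·1 + 0.42·0 = 0.58.

0.580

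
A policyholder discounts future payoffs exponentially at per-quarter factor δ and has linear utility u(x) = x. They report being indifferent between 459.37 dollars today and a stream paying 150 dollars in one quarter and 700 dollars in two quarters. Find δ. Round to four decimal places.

Present value of the stream is 150·δ + 700·δ². Indifference gives 150δ + 700δ² = 459.37.
That is, 700δ² + 150δ − 459.37 = 0, a quadratic in δ.
The positive root is δ = [−150 + √(150² + 4·700·459.37)] / (2·700) = (−150 + 1144.000)/1400 ≈ 0.7100.

δ ≈ 0.7100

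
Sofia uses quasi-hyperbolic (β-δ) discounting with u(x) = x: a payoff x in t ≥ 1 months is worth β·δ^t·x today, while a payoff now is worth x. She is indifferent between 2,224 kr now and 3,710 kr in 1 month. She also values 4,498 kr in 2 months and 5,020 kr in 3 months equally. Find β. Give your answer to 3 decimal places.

β ≈ 0.669

Both payoffs in the second observation are in the future, so β drops out: δ^2·4498 = δ^3·5020 ⇒ δ = 4498/5020 = 0.89602.
The first indifference: 2224 = β·δ·3710, so β = 2224/(δ·3710) = 2224/(0.89602·3710) ≈ 0.669.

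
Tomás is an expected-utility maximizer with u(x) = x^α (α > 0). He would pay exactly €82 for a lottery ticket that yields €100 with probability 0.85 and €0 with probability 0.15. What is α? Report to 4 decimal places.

The lottery's expected utility is 0.85·u(100) + 0.15·u(0) = 0.85·100^α (since u(0) = 0 for α > 0).
Equating: 82^α = 0.85·100^α, i.e. 0.8200^α = 0.85.
α = ln(0.85) / ln(82/100) = -0.1625189/-0.1984509 ≈ 0.8189.

α ≈ 0.8189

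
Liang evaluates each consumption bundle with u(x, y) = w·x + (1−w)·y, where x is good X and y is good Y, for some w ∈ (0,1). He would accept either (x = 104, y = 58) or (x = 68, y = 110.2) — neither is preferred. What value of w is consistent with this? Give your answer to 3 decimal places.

u(104,58) = u(68,110.2) means w·104 + (1−w)·58 = w·68 + (1−w)·110.2.
w·(104−68) = (1−w)·(110.2−58), i.e. w·36 = (1−w)·52.2.
The marginal rate of substitution is 52.2/36, so w = 52.2/(36+52.2) = 0.592.

w = 0.592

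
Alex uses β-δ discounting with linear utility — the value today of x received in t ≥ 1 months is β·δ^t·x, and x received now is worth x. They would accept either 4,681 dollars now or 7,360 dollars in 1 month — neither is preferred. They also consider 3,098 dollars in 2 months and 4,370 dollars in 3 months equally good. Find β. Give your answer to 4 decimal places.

Both payoffs in the second observation are in the future, so β drops out: δ^2·3098 = δ^3·4370 ⇒ δ = 3098/4370 = 0.70892.
Now use the now-vs-future pair: 4681 = β·δ·7360 gives β = 4681/(0.70892·7360) ≈ 0.8971.

β ≈ 0.8971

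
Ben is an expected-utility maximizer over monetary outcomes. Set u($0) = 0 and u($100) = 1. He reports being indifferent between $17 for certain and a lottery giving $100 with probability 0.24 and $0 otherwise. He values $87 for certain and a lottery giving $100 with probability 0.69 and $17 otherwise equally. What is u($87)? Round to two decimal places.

0.76

First, u($17) = 0.24·u($100) + 0.76·u($0) = 0.24.
Chaining: u($87) = 0.69·1.00 + 0.31·0.24 = 0.7644.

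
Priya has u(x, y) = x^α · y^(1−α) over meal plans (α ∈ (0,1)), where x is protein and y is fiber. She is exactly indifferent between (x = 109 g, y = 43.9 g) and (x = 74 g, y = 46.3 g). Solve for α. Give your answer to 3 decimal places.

The Cobb–Douglas utilities coincide, so 109^α·43.9^(1−α) = 74^α·46.3^(1−α).
Taking logs: α·ln 109 + (1−α)·ln 43.9 = α·ln 74 + (1−α)·ln 46.3, i.e. α·0.387283 = (1−α)·0.053228.
Thus α·(0.440511) = 0.053228, so α = 0.053228/0.440511 ≈ 0.121.

α ≈ 0.121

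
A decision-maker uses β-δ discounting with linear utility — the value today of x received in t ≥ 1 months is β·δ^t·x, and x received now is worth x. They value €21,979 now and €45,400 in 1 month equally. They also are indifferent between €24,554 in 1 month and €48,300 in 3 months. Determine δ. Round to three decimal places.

The second indifference involves only future payoffs, so β cancels: β·δ^1·24554 = β·δ^3·48300, giving δ^2 = 24554/48300 = 0.50836, so δ = 0.71300.

δ ≈ 0.713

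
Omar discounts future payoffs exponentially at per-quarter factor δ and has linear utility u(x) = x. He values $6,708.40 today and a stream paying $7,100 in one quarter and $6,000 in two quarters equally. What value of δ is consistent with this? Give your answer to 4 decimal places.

δ ≈ 0.6200

Present value of the stream is 7100·δ + 6000·δ². Indifference gives 7100δ + 6000δ² = 6708.40.
Rearranged: 6000δ² + 7100δ − 6708.40 = 0.
δ = (−7100 + √(7100² + 4·6000·6708.40)) / (2·6000) = (−7100 + √211411600.00) / 12000 ≈ 0.6200.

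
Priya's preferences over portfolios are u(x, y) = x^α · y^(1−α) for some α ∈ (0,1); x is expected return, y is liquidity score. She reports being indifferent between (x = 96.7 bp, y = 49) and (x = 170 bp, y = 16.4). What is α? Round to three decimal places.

α ≈ 0.660

The Cobb–Douglas utilities coincide, so 96.7^α·49^(1−α) = 170^α·16.4^(1−α).
Taking logs: α·ln 96.7 + (1−α)·ln 49 = α·ln 170 + (1−α)·ln 16.4, i.e. α·-0.564185 = (1−α)·-1.094539.
Thus α·(-1.658724) = -1.094539, so α = -1.094539/-1.658724 ≈ 0.660.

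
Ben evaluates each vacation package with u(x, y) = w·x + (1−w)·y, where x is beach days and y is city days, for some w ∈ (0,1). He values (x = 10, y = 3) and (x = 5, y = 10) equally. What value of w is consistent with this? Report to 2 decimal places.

w = 0.58

u(10,3) = u(5,10) means w·10 + (1−w)·3 = w·5 + (1−w)·10.
w·(10−5) = (1−w)·(10−3), i.e. w·5 = (1−w)·7.
Hence w = 7/(5+7) = 7/12 = 0.58.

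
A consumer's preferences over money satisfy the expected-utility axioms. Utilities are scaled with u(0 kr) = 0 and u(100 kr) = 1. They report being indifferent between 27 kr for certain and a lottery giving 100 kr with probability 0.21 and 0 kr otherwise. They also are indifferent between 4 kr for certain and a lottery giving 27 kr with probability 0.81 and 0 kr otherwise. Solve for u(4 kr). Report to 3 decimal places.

0.170

From the first indifference, u(27 kr) = 0.21·u(100 kr) + 0.79·u(0 kr) = 0.21·1 + 0.79·0 = 0.21.
Chaining: u(4 kr) = 0.81·0.21 + 0.19·0.00 = 0.1701.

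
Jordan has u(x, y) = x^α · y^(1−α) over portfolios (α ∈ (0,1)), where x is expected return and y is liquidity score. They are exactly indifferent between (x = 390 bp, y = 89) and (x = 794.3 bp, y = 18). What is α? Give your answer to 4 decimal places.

Indifference: 390^α · 89^(1−α) = 794.3^α · 18^(1−α).
(390/794.3)^α = (18/89)^(1−α); take logs: α·ln(390/794.3) = (1−α)·ln(18/89), i.e. α·-0.7113145 = (1−α)·-1.5982646.
With A = -0.7113145 and B = -1.5982646: α·A = (1−α)·B, so α = B/(A+B) = -1.5982646/-2.3095791 ≈ 0.6920.

α ≈ 0.6920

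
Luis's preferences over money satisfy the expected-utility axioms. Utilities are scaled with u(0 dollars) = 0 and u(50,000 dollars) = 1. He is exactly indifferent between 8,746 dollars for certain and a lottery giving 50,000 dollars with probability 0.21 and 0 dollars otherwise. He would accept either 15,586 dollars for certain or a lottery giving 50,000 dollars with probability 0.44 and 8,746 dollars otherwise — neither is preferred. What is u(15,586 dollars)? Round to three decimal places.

The first gamble pins u(8,746 dollars): it must equal 0.21·1 + 0.79·0 = 0.21.
The second indifference gives u(15,586 dollars) = 0.44·u(50,000 dollars) + 0.56·u(8,746 dollars) = 0.44·1.00 + 0.56·0.21 = 0.5576.

0.558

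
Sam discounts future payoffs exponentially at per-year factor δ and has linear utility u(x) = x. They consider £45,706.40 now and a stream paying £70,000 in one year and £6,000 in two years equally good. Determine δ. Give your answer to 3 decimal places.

Equating present values: 45706.40 = 70000δ + 6000δ².
So 6000δ² + 70000δ − 45706.40 = 0.
δ = (−70000 + √(70000² + 4·6000·45706.40)) / (2·6000) = (−70000 + √5996953600.00) / 12000 ≈ 0.620.

δ ≈ 0.620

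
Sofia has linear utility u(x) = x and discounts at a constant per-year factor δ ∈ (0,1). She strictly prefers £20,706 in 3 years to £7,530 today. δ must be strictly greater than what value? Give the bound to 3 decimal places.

Comparing present values: 7530 < δ^3·20706.
Hence δ^3 > 7530/20706 = 0.36366, and x ↦ x^(1/3) is increasing on (0,∞).
δ > 0.36366^(1/3) = 0.714.

δ > 0.714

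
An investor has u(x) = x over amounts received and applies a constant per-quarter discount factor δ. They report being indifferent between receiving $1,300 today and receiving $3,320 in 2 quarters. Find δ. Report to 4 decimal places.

δ ≈ 0.6258

The payoff in 2 quarters is discounted by δ^2, so u(1300) = δ^2·u(3320) and δ^2 = u(1300)/u(3320).
With u(x) = x: δ^2 = 1300/3320 = 0.39157.
Taking the square root: δ = 0.39157^(1/2) ≈ 0.6258.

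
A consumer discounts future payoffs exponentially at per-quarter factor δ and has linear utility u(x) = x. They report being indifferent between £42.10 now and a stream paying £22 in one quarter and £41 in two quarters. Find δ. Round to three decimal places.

Equating present values: 42.10 = 22δ + 41δ².
So 41δ² + 22δ − 42.10 = 0.
By the quadratic formula (taking the positive root), δ = (−22 + √7388.40) / 82 ≈ 0.780.

δ ≈ 0.780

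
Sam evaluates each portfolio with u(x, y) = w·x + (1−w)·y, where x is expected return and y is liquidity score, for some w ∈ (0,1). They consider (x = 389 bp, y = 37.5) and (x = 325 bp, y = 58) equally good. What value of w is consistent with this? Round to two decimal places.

w = 0.24

Indifference: w·389 + (1−w)·37.5 = w·325 + (1−w)·58.
Rearranging, 64·w − 20.5·(1−w) = 0.
Hence w = 20.5/(64+20.5) = 20.5/84.5 = 0.24.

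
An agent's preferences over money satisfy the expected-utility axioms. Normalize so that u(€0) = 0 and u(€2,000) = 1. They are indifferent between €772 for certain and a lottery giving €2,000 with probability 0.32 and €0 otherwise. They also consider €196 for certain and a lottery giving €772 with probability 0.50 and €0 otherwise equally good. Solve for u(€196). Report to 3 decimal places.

First, u(€772) = 0.32·u(€2,000) + 0.68·u(€0) = 0.32.
The second indifference gives u(€196) = 0.50·u(€772) + 0.50·u(€0) = 0.50·0.32 + 0.50·0.00 = 0.1600.

0.160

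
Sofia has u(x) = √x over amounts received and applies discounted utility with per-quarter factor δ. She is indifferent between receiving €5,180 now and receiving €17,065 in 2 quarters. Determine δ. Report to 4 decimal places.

The payoff in 2 quarters is discounted by δ^2, so u(5180) = δ^2·u(17065) and δ^2 = u(5180)/u(17065).
Since u(x) = √x, δ^2 = √(5180/17065) = 0.55095.
Hence δ = (0.55095)^(1/2) = 0.742260.

δ ≈ 0.7423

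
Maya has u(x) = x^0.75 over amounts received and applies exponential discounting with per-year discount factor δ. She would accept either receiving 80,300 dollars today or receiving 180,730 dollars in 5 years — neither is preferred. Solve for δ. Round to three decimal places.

δ ≈ 0.885

The payoff in 5 years is discounted by δ^5, so u(80300) = δ^5·u(180730) and δ^5 = u(80300)/u(180730).
With u(x) = x^0.75: δ^5 = 80300^0.75/180730^0.75 = (80300/180730)^0.75 = 0.54421.
Taking the 5th root: δ = 0.54421^(1/5) ≈ 0.885.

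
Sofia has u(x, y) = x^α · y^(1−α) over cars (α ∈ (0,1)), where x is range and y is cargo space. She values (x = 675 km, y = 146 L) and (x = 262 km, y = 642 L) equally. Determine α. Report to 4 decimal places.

The Cobb–Douglas utilities coincide, so 675^α·146^(1−α) = 262^α·642^(1−α).
Taking logs: α·ln 675 + (1−α)·ln 146 = α·ln 262 + (1−α)·ln 642, i.e. α·0.9463682 = (1−α)·1.4809817.
Thus α·(2.4273499) = 1.4809817, so α = 1.4809817/2.4273499 ≈ 0.6101.

α ≈ 0.6101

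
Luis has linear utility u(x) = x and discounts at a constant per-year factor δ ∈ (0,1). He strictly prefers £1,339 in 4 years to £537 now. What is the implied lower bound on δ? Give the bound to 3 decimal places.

The preference means 537 < δ^4·1339.
Hence δ^4 > 537/1339 = 0.40105, and x ↦ x^(1/4) is increasing on (0,∞).
δ > (537/1339)^(1/4) ≈ 0.796.

δ > 0.796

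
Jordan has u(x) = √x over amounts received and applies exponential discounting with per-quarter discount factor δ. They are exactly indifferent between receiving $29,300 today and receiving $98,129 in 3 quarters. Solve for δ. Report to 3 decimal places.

δ ≈ 0.818

Indifference means u(29300) = δ^3 · u(98129), so δ^3 = u(29300)/u(98129).
Since u(x) = √x, δ^3 = √(29300/98129) = 0.54643.
Taking the cube root: δ = 0.54643^(1/3) ≈ 0.818.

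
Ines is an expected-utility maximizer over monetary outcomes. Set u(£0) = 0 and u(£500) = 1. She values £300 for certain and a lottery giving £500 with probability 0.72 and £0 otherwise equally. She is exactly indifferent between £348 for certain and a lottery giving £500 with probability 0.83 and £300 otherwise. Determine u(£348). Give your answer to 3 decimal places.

First, u(£300) = 0.72·u(£500) + 0.28·u(£0) = 0.72.
Chaining: u(£348) = 0.83·1.00 + 0.17·0.72 = 0.9524.

0.952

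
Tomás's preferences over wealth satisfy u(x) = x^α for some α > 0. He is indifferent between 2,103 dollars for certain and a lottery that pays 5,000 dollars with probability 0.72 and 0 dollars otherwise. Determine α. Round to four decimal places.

α ≈ 0.3793

The lottery's expected utility is 0.72·u(5000) + 0.28·u(0) = 0.72·5000^α (since u(0) = 0 for α > 0).
Indifference: 2103^α = 0.72·5000^α, so (2103/5000)^α = 0.72.
α = ln(0.72) / ln(2103/5000) = -0.3285041/-0.8660730 ≈ 0.3793.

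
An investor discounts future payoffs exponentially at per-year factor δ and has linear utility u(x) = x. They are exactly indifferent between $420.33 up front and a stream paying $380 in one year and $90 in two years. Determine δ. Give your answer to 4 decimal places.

δ ≈ 0.9100

Present value of the stream is 380·δ + 90·δ². Indifference gives 380δ + 90δ² = 420.33.
That is, 90δ² + 380δ − 420.33 = 0, a quadratic in δ.
The positive root is δ = [−380 + √(380² + 4·90·420.33)] / (2·90) = (−380 + 543.800)/180 ≈ 0.9100.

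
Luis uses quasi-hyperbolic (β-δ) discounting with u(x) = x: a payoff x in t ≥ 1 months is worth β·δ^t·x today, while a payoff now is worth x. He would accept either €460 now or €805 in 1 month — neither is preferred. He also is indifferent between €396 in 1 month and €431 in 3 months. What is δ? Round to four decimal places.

The second indifference involves only future payoffs, so β cancels: β·δ^1·396 = β·δ^3·431, giving δ^2 = 396/431 = 0.91879, so δ = 0.95854.

δ ≈ 0.9585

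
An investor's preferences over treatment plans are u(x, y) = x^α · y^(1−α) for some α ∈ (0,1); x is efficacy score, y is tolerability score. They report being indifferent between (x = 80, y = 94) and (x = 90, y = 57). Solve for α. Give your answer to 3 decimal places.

α ≈ 0.809

The Cobb–Douglas utilities coincide, so 80^α·94^(1−α) = 90^α·57^(1−α).
(80/90)^α = (57/94)^(1−α); take logs: α·ln(80/90) = (1−α)·ln(57/94), i.e. α·-0.117783 = (1−α)·-0.500244.
So α/(1−α) = (-0.500244)/(-0.117783) = 4.247166, and α = 4.247166/5.247166 ≈ 0.809.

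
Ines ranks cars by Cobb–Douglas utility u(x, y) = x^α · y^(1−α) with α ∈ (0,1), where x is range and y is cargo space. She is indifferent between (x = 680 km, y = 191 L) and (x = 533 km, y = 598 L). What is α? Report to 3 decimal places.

α ≈ 0.824

Set the two utilities equal: 680^α·191^(1−α) = 533^α·598^(1−α).
Rearrange to (680/533)^α = (598/191)^(1−α) and take logs: α·0.243571 = (1−α)·1.141317.
Thus α·(1.384888) = 1.141317, so α = 1.141317/1.384888 ≈ 0.824.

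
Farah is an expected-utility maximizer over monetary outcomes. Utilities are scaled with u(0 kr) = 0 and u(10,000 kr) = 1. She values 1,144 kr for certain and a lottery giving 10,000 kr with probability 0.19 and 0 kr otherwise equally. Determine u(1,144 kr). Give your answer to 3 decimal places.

u(1,144 kr) equals the lottery's expected utility: 0.19·1 + 0.81·0 = 0.19.

0.190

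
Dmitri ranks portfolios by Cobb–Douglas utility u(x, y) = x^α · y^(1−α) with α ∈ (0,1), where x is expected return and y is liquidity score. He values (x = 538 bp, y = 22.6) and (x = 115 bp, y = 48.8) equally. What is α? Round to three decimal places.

Set the two utilities equal: 538^α·22.6^(1−α) = 115^α·48.8^(1−α).
Taking logs: α·ln 538 + (1−α)·ln 22.6 = α·ln 115 + (1−α)·ln 48.8, i.e. α·1.542926 = (1−α)·0.769780.
With A = 1.542926 and B = 0.769780: α·A = (1−α)·B, so α = B/(A+B) = 0.769780/2.312706 ≈ 0.333.

α ≈ 0.333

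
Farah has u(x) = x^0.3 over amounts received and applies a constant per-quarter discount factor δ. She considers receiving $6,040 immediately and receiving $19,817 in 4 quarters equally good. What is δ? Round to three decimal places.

δ ≈ 0.915

The payoff in 4 quarters is discounted by δ^4, so u(6040) = δ^4·u(19817) and δ^4 = u(6040)/u(19817).
With u(x) = x^0.3: δ^4 = 6040^0.3/19817^0.3 = (6040/19817)^0.3 = 0.70016.
Hence δ = (0.70016)^(1/4) = 0.91474.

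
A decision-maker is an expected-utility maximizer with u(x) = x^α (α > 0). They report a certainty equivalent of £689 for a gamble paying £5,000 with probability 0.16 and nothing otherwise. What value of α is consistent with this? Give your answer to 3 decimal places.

α ≈ 0.925

The lottery's expected utility is 0.16·u(5000) + 0.84·u(0) = 0.16·5000^α (since u(0) = 0 for α > 0).
Equating: 689^α = 0.16·5000^α, i.e. 0.1378^α = 0.16.
Take logs: α = ln 0.16 / ln(689/5000) ≈ 0.92463.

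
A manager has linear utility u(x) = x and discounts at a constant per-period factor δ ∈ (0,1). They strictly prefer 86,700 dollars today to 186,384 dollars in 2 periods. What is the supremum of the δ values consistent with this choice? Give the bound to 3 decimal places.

δ < 0.682

The preference means 86700 > δ^2·186384.
Hence δ^2 < 86700/186384 = 0.46517, and x ↦ x^(1/2) is increasing on (0,∞).
δ < (86700/186384)^(1/2) ≈ 0.682.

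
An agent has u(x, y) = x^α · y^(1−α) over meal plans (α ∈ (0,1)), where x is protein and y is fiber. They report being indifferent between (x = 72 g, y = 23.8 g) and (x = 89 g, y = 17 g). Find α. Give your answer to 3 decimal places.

The Cobb–Douglas utilities coincide, so 72^α·23.8^(1−α) = 89^α·17^(1−α).
Taking logs: α·ln 72 + (1−α)·ln 23.8 = α·ln 89 + (1−α)·ln 17, i.e. α·-0.211970 = (1−α)·-0.336472.
With A = -0.211970 and B = -0.336472: α·A = (1−α)·B, so α = B/(A+B) = -0.336472/-0.548442 ≈ 0.614.

α ≈ 0.614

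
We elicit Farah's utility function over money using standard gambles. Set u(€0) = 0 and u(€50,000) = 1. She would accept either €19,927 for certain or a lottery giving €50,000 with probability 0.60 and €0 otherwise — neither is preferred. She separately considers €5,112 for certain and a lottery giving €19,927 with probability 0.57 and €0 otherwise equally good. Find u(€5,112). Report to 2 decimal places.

From the first indifference, u(€19,927) = 0.60·u(€50,000) + 0.40·u(€0) = 0.60·1 + 0.40·0 = 0.60.
Chaining: u(€5,112) = 0.57·0.60 + 0.43·0.00 = 0.3420.

0.34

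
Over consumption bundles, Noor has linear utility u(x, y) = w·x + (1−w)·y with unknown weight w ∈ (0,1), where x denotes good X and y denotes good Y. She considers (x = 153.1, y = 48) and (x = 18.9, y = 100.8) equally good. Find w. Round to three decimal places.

Indifference: w·153.1 + (1−w)·48 = w·18.9 + (1−w)·100.8.
Rearranging, 134.2·w − 52.8·(1−w) = 0.
Hence w = 52.8/(134.2+52.8) = 52.8/187 = 0.282.

w = 0.282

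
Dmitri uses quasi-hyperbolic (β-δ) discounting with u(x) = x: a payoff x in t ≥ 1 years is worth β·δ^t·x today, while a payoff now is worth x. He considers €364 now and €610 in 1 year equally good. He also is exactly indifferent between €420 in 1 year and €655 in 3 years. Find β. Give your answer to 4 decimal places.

β ≈ 0.7452

From the later pair, β·δ^1·420 = β·δ^3·655; dividing through, δ^2 = 420/655 = 0.64122, so δ = 0.80076.
Substituting δ into 364 = β·δ·610: β = 364/(488.465) ≈ 0.7452.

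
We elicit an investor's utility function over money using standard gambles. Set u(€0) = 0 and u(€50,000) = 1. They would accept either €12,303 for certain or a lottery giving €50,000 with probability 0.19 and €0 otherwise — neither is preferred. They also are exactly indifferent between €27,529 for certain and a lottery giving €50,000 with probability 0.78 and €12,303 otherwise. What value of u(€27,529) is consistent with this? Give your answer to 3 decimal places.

From the first indifference, u(€12,303) = 0.19·u(€50,000) + 0.81·u(€0) = 0.19·1 + 0.81·0 = 0.19.
Chaining: u(€27,529) = 0.78·1.00 + 0.22·0.19 = 0.8218.

0.822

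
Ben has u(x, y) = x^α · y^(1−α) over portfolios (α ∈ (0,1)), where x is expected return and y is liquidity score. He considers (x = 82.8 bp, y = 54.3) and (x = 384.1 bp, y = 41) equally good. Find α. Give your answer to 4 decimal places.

α ≈ 0.1548

Set the two utilities equal: 82.8^α·54.3^(1−α) = 384.1^α·41^(1−α).
Taking logs: α·ln 82.8 + (1−α)·ln 54.3 = α·ln 384.1 + (1−α)·ln 41, i.e. α·-1.5344749 = (1−α)·-0.2809522.
With A = -1.5344749 and B = -0.2809522: α·A = (1−α)·B, so α = B/(A+B) = -0.2809522/-1.8154271 ≈ 0.1548.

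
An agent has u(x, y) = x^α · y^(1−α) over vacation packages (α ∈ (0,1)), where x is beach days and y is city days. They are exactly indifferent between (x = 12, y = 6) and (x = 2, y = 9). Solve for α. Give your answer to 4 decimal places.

The Cobb–Douglas utilities coincide, so 12^α·6^(1−α) = 2^α·9^(1−α).
(12/2)^α = (9/6)^(1−α); take logs: α·ln(12/2) = (1−α)·ln(9/6), i.e. α·1.7917595 = (1−α)·0.4054651.
With A = 1.7917595 and B = 0.4054651: α·A = (1−α)·B, so α = B/(A+B) = 0.4054651/2.1972246 ≈ 0.1845.

α ≈ 0.1845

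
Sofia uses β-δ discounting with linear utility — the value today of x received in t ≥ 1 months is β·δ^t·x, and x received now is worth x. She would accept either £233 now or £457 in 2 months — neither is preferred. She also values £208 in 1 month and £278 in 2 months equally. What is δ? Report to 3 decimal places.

The second indifference involves only future payoffs, so β cancels: β·δ^1·208 = β·δ^2·278, giving δ = 208/278 = 0.74820.

δ ≈ 0.748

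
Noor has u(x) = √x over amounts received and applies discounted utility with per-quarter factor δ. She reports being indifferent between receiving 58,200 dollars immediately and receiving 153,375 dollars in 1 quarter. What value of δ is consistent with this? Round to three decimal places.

δ ≈ 0.616

Equating discounted utilities: u(58200) = δ·u(153375) ⇒ δ = u(58200)/u(153375).
Since u(x) = √x, δ = √(58200/153375) = 0.61600.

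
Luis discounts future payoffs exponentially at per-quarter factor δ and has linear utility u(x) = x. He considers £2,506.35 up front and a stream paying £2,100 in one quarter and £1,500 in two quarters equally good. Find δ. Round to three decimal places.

δ ≈ 0.770

Equating present values: 2506.35 = 2100δ + 1500δ².
That is, 1500δ² + 2100δ − 2506.35 = 0, a quadratic in δ.
The positive root is δ = [−2100 + √(2100² + 4·1500·2506.35)] / (2·1500) = (−2100 + 4410.000)/3000 ≈ 0.770.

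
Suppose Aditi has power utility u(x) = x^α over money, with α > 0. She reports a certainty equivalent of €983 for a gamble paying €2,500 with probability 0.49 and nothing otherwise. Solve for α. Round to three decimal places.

The lottery's expected utility is 0.49·u(2500) + 0.51·u(0) = 0.49·2500^α (since u(0) = 0 for α > 0).
Equating: 983^α = 0.49·2500^α, i.e. 0.3932^α = 0.49.
α = ln(0.49) / ln(983/2500) = -0.713350/-0.933437 ≈ 0.764.

α ≈ 0.764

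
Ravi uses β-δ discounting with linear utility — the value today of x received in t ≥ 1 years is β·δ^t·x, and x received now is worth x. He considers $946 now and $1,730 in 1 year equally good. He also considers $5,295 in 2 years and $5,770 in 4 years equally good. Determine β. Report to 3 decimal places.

Both payoffs in the second observation are in the future, so β drops out: δ^2·5295 = δ^4·5770 ⇒ δ^2 = 5295/5770 = 0.91768, so δ = 0.95795.
Substituting δ into 946 = β·δ·1730: β = 946/(1657.262) ≈ 0.571.

β ≈ 0.571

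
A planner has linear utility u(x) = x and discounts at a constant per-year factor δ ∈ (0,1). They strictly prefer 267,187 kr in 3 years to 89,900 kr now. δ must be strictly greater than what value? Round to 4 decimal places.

δ > 0.6955

Comparing present values: 89900 < δ^3·267187.
Hence δ^3 > 89900/267187 = 0.33647, and x ↦ x^(1/3) is increasing on (0,∞).
δ > 0.33647^(1/3) = 0.6955.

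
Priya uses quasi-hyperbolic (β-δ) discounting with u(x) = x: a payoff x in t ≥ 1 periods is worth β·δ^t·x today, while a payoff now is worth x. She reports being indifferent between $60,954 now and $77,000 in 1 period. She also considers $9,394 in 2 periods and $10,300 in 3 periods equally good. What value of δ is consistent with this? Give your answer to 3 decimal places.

Both payoffs in the second observation are in the future, so β drops out: δ^2·9394 = δ^3·10300 ⇒ δ = 9394/10300 = 0.91204.

δ ≈ 0.912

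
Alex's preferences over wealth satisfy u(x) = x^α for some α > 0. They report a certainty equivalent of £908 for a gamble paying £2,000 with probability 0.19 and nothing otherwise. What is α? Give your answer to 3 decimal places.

EU(lottery) = 0.19·2000^α + 0.81·0 = 0.19·2000^α.
Indifference: 908^α = 0.19·2000^α, so (908/2000)^α = 0.19.
Taking logs: α·ln(908/2000) = ln(0.19), so α = -1.660731 / -0.789658 ≈ 2.103.

α ≈ 2.103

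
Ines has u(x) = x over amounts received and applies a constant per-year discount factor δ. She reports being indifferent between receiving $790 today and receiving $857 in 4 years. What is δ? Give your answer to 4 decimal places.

δ ≈ 0.9799

The payoff in 4 years is discounted by δ^4, so u(790) = δ^4·u(857) and δ^4 = u(790)/u(857).
With u(x) = x: δ^4 = 790/857 = 0.92182.
Taking the 4th root: δ = 0.92182^(1/4) ≈ 0.9799.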